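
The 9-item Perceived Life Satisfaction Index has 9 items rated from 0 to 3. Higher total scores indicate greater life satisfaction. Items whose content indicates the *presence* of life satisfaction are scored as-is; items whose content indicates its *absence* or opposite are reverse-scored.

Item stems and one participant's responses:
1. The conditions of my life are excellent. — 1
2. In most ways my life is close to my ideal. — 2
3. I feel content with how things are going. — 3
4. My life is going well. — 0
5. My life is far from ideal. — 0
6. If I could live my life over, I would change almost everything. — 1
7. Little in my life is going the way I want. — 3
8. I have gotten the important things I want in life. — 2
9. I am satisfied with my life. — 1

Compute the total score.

Items 5, 6, 7 describe the absence/opposite of life satisfaction → reverse-score.
on a 0–3 scale, reversed = 3 − raw.
  item 1: 1
  item 2: 2
  item 3: 3
  item 4: 0
  item 5: 3 − 0 = 3
  item 6: 3 − 1 = 2
  item 7: 3 − 3 = 0
  item 8: 2
  item 9: 1
Total = 1 + 2 + 3 + 0 + 3 + 2 + 0 + 2 + 1 = 14

14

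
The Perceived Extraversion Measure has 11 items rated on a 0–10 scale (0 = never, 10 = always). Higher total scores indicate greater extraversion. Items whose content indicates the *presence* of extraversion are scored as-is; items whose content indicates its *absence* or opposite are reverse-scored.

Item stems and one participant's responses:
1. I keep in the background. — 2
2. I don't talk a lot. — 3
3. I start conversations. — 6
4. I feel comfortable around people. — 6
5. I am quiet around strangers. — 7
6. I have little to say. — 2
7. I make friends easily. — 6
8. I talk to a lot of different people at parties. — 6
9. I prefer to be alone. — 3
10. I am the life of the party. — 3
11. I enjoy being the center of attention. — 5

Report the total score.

Items 1, 2, 5, 6, 9 describe the absence/opposite of extraversion → reverse-score.
reversed = (0+10) − raw = 10 − raw.
  item 1: 10 − 2 = 8
  item 2: 10 − 3 = 7
  item 3: 6
  item 4: 6
  item 5: 10 − 7 = 3
  item 6: 10 − 2 = 8
  item 7: 6
  item 8: 6
  item 9: 10 − 3 = 7
  item 10: 3
  item 11: 5
Total = 8 + 7 + 6 + 6 + 3 + 8 + 6 + 6 + 7 + 3 + 5 = 65

65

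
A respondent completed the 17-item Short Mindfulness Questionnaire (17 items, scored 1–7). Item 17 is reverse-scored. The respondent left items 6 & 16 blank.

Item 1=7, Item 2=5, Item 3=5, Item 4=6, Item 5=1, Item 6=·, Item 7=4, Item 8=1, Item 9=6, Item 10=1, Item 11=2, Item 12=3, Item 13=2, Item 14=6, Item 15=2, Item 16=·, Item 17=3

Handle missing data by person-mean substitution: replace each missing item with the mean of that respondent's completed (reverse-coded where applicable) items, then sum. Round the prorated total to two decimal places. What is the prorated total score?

63.47

Reverse-coded (reversed = (1+7) − raw = 8 − raw):
  item 17: 8 − 3 = 5
Completed scored items (15 of 17): 7, 5, 5, 6, 1, 4, 1, 6, 1, 2, 3, 2, 6, 2, 5; sum = 56.
Person mean = 56 / 15 ≈ 3.7333
Prorated total = (56 / 15) × 17 = 63.47 (to 2 dp)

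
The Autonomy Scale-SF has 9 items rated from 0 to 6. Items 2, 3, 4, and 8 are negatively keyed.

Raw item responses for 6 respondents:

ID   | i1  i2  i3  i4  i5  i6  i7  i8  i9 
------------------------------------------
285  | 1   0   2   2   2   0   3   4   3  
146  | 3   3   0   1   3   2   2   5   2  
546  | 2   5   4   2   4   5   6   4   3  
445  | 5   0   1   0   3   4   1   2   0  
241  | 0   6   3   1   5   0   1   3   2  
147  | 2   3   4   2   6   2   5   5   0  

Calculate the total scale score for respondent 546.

29

Respondent 546 raw: 2, 5, 4, 2, 4, 5, 6, 4, 3.
Reverse-coded (reversed = (0+6) − raw = 6 − raw):
  item 1: 2
  item 2: 6 − 5 = 1
  item 3: 6 − 4 = 2
  item 4: 6 − 2 = 4
  item 5: 4
  item 6: 5
  item 7: 6
  item 8: 6 − 4 = 2
  item 9: 3
Sum = 2 + 1 + 2 + 4 + 4 + 5 + 6 + 2 + 3 = 29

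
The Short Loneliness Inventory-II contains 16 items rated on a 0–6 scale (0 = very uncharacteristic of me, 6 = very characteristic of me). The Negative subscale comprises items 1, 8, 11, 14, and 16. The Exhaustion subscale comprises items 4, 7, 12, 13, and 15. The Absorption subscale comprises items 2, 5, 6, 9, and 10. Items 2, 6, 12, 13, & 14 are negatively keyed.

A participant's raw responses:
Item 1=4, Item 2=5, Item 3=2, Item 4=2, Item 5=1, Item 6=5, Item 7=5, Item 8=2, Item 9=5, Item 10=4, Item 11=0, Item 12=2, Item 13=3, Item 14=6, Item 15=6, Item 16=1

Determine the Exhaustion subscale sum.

20

Exhaustion items: 4, 7, 12, 13, 15.
Of these, items 12 and 13 are negatively keyed; reverse-coded value = 6 − response.
  item 4: 2
  item 7: 5
  item 12: 6 − 2 = 4
  item 13: 6 − 3 = 3
  item 15: 6
Sum = 2 + 5 + 4 + 3 + 6 = 20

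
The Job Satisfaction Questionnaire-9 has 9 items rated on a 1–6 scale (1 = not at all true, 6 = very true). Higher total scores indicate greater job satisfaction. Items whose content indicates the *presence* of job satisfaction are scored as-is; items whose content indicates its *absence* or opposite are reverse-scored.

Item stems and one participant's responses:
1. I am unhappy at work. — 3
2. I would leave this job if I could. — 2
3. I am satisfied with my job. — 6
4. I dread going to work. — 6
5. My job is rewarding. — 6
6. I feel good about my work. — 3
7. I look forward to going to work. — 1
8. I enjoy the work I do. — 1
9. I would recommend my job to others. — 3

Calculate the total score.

Items 1, 2, 4 describe the absence/opposite of job satisfaction → reverse-score.
reversed = (1+6) − raw = 7 − raw.
  item 1: 7 − 3 = 4
  item 2: 7 − 2 = 5
  item 3: 6
  item 4: 7 − 6 = 1
  item 5: 6
  item 6: 3
  item 7: 1
  item 8: 1
  item 9: 3
Total = 4 + 5 + 6 + 1 + 6 + 3 + 1 + 1 + 3 = 30

30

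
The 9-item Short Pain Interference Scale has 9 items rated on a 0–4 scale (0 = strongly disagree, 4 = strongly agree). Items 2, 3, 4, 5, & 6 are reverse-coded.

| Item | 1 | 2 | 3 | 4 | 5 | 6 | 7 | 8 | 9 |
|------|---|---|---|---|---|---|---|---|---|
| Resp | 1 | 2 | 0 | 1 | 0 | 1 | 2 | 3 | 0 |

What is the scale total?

22

Reversing items 2, 3, 4, 5, and 6 with 4 − raw:
Total = 1 + (4−2) + (4−0) + (4−1) + (4−0) + (4−1) + 2 + 3 + 0
      = 1 + 2 + 4 + 3 + 4 + 3 + 2 + 3 + 0 = 22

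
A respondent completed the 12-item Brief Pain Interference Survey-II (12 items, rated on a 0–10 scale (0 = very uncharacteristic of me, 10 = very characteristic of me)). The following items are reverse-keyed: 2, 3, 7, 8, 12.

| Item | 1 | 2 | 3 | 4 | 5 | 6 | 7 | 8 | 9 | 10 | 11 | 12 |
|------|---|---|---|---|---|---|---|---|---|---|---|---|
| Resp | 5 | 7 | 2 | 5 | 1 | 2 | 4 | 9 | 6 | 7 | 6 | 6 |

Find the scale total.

54

Apply reverse scoring (reversed = (0+10) − raw = 10 − raw):
  item 2: 10 − 7 = 3
  item 3: 10 − 2 = 8
  item 7: 10 − 4 = 6
  item 8: 10 − 9 = 1
  item 12: 10 − 6 = 4
Scored items: 5, 3, 8, 5, 1, 2, 6, 1, 6, 7, 6, 4
Total = 5 + 3 + 8 + 5 + 1 + 2 + 6 + 1 + 6 + 7 + 6 + 4 = 54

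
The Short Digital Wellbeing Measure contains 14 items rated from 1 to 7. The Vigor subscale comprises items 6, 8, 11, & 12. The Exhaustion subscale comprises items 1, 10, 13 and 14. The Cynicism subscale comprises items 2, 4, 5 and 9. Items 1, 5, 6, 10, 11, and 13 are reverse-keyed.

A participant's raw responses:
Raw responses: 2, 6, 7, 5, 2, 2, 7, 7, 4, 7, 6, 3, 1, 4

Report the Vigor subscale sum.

18

Vigor items: 6, 8, 11, 12.
Of these, items 6 & 11 are reverse-keyed; reverse-coded value = 8 − response.
  item 6: 8 − 2 = 6
  item 8: 7
  item 11: 8 − 6 = 2
  item 12: 3
Sum = 6 + 7 + 2 + 3 = 18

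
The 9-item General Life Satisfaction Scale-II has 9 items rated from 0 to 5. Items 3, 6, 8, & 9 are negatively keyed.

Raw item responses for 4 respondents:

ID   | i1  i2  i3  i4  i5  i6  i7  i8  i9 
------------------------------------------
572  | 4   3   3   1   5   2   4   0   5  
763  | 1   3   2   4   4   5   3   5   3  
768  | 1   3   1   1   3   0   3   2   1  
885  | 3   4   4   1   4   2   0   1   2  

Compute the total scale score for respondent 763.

Respondent 763 raw: 1, 3, 2, 4, 4, 5, 3, 5, 3.
Reverse-coded (on a 0–5 scale, reversed = 5 − raw):
  item 1: 1
  item 2: 3
  item 3: 5 − 2 = 3
  item 4: 4
  item 5: 4
  item 6: 5 − 5 = 0
  item 7: 3
  item 8: 5 − 5 = 0
  item 9: 5 − 3 = 2
Sum = 1 + 3 + 3 + 4 + 4 + 0 + 3 + 0 + 2 = 20

20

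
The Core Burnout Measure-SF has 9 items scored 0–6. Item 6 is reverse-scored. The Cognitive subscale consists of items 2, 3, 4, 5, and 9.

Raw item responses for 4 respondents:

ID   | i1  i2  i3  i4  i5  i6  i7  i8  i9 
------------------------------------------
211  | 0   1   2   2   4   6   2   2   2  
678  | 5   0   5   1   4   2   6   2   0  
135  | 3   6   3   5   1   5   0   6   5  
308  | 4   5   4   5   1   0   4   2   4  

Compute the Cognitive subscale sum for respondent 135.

Respondent 135 raw: 3, 6, 3, 5, 1, 5, 0, 6, 5.
Cognitive items: 2, 3, 4, 5, 9.
Reverse-coded (reversed = (0+6) − raw = 6 − raw):
  item 2: 6
  item 3: 3
  item 4: 5
  item 5: 1
  item 9: 5
Sum = 6 + 3 + 5 + 1 + 5 = 20

20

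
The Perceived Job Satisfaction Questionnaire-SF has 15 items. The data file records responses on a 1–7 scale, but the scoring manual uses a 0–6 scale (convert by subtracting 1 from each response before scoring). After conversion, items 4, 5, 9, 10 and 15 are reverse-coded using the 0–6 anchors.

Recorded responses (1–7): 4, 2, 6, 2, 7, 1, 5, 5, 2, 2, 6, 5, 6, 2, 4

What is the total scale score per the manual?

Convert to 0–6: 3, 1, 5, 1, 6, 0, 4, 4, 1, 1, 5, 4, 5, 1, 3
Reverse-coded (reversed = (0+6) − raw = 6 − raw):
  item 4: 6 − 1 = 5
  item 5: 6 − 6 = 0
  item 9: 6 − 1 = 5
  item 10: 6 − 1 = 5
  item 15: 6 − 3 = 3
Scored: 3, 1, 5, 5, 0, 0, 4, 4, 5, 5, 5, 4, 5, 1, 3
Total = 50

50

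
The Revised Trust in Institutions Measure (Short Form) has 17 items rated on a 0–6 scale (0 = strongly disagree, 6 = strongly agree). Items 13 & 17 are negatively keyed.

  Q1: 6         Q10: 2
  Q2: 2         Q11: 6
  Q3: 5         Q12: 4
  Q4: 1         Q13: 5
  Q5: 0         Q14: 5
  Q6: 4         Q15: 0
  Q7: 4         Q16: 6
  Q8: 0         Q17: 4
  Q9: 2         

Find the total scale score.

50

Reverse-coded items (on a 0–6 scale, reversed = 6 − raw):
  item 13: 6 − 5 = 1
  item 17: 6 − 4 = 2
Scored items: 6, 2, 5, 1, 0, 4, 4, 0, 2, 2, 6, 4, 1, 5, 0, 6, 2
Total = 6 + 2 + 5 + 1 + 0 + 4 + 4 + 0 + 2 + 2 + 6 + 4 + 1 + 5 + 0 + 6 + 2 = 50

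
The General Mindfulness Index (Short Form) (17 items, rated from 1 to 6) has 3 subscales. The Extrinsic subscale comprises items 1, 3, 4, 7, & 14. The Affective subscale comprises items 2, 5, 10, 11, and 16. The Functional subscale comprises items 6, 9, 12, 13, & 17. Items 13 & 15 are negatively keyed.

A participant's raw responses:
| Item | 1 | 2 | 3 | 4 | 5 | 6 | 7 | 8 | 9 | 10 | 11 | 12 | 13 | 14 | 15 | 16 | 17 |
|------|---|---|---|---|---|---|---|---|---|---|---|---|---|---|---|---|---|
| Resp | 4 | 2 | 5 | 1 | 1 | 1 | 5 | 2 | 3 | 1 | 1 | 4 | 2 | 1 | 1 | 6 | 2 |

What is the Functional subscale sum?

15

Functional items: 6, 9, 12, 13, 17.
Of these, item 13 is negatively keyed; reversed = (1+6) − raw = 7 − raw.
  item 6: 1
  item 9: 3
  item 12: 4
  item 13: 7 − 2 = 5
  item 17: 2
Sum = 1 + 3 + 4 + 5 + 2 = 15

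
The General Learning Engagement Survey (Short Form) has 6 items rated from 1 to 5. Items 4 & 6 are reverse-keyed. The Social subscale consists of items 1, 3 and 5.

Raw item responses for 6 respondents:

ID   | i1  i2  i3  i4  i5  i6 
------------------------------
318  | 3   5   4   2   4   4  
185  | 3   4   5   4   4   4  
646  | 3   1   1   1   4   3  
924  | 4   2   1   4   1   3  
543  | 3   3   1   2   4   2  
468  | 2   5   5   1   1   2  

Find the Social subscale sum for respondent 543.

Respondent 543 raw: 3, 3, 1, 2, 4, 2.
Social items: 1, 3, 5.
Reverse-coded (reverse-coded value = 6 − response):
  item 1: 3
  item 3: 1
  item 5: 4
Sum = 3 + 1 + 4 = 8

8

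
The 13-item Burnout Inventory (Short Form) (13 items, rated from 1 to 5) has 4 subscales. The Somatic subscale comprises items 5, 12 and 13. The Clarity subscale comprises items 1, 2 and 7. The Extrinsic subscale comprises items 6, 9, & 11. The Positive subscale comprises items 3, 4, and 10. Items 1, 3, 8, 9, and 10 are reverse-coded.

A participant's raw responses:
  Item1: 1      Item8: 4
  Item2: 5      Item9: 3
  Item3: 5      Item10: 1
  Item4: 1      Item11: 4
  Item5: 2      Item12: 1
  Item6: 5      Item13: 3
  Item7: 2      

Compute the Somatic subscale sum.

Somatic items: 5, 12, 13.
  item 5: 2
  item 12: 1
  item 13: 3
Sum = 2 + 1 + 3 = 6

6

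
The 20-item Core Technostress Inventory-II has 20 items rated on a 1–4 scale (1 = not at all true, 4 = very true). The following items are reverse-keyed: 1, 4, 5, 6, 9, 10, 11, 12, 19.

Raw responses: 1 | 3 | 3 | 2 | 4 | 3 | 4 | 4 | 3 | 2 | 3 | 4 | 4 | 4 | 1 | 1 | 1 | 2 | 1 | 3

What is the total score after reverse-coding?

Reverse-keyed items use 5 − raw:
  item 1: 5 − 1 = 4
  item 4: 5 − 2 = 3
  item 5: 5 − 4 = 1
  item 6: 5 − 3 = 2
  item 9: 5 − 3 = 2
  item 10: 5 − 2 = 3
  item 11: 5 − 3 = 2
  item 12: 5 − 4 = 1
  item 19: 5 − 1 = 4
After reverse-coding: 4, 3, 3, 3, 1, 2, 4, 4, 2, 3, 2, 1, 4, 4, 1, 1, 1, 2, 4, 3
Total = 4 + 3 + 3 + 3 + 1 + 2 + 4 + 4 + 2 + 3 + 2 + 1 + 4 + 4 + 1 + 1 + 1 + 2 + 4 + 3 = 52

52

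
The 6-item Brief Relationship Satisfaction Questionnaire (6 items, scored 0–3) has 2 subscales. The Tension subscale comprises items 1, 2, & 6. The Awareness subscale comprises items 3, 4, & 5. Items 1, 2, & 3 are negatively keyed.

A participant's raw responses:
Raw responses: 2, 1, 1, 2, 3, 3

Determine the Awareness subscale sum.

Awareness items: 3, 4, 5.
Of these, item 3 is negatively keyed; on a 0–3 scale, reversed = 3 − raw.
  item 3: 3 − 1 = 2
  item 4: 2
  item 5: 3
Sum = 2 + 2 + 3 = 7

7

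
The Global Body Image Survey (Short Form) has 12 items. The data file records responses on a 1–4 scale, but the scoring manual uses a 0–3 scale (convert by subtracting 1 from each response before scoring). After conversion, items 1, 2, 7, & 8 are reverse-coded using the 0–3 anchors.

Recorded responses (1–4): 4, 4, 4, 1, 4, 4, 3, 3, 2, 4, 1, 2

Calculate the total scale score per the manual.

Convert to 0–3: 3, 3, 3, 0, 3, 3, 2, 2, 1, 3, 0, 1
Reverse-coded (reverse-coded value = 3 − response):
  item 1: 3 − 3 = 0
  item 2: 3 − 3 = 0
  item 7: 3 − 2 = 1
  item 8: 3 − 2 = 1
Scored: 0, 0, 3, 0, 3, 3, 1, 1, 1, 3, 0, 1
Total = 16

16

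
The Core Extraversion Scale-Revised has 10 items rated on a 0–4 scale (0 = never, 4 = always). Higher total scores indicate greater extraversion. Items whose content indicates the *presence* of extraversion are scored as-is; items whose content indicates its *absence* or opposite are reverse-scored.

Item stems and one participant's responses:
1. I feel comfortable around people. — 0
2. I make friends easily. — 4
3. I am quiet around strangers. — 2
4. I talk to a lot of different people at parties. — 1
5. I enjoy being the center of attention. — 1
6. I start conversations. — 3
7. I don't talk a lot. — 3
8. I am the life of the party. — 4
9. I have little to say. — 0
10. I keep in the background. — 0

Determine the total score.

Items 3, 7, 9, 10 describe the absence/opposite of extraversion → reverse-score.
reverse-coded value = 4 − response.
  item 1: 0
  item 2: 4
  item 3: 4 − 2 = 2
  item 4: 1
  item 5: 1
  item 6: 3
  item 7: 4 − 3 = 1
  item 8: 4
  item 9: 4 − 0 = 4
  item 10: 4 − 0 = 4
Total = 0 + 4 + 2 + 1 + 1 + 3 + 1 + 4 + 4 + 4 = 24

24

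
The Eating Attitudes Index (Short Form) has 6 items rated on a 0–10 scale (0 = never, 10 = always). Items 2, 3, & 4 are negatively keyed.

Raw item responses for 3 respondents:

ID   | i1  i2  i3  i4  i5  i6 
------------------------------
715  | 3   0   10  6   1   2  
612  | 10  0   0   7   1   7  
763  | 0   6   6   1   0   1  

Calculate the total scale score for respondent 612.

Respondent 612 raw: 10, 0, 0, 7, 1, 7.
Reverse-coded (reverse-coded value = 10 − response):
  item 1: 10
  item 2: 10 − 0 = 10
  item 3: 10 − 0 = 10
  item 4: 10 − 7 = 3
  item 5: 1
  item 6: 7
Sum = 10 + 10 + 10 + 3 + 1 + 7 = 41

41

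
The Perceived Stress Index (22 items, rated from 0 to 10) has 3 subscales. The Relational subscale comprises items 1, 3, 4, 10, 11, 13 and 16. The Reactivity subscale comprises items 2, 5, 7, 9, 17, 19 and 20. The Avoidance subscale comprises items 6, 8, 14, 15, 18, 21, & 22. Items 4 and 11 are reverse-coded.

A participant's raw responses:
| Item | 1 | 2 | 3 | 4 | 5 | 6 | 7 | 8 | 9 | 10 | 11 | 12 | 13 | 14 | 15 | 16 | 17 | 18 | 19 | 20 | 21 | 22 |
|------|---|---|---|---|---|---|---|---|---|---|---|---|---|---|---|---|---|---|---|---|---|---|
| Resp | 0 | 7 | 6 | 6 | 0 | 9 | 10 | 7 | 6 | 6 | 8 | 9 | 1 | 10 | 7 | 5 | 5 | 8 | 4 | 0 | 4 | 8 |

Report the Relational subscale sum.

Relational items: 1, 3, 4, 10, 11, 13, 16.
Of these, items 4 and 11 are reverse-coded; reverse-coded value = 10 − response.
  item 1: 0
  item 3: 6
  item 4: 10 − 6 = 4
  item 10: 6
  item 11: 10 − 8 = 2
  item 13: 1
  item 16: 5
Sum = 0 + 6 + 4 + 6 + 2 + 1 + 5 = 24

24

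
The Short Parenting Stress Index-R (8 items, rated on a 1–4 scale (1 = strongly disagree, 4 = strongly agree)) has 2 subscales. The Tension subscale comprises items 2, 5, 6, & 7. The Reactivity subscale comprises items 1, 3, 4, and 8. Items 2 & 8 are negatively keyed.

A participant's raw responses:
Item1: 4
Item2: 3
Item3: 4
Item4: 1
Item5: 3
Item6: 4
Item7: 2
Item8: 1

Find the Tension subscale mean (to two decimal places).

Tension items: 2, 5, 6, 7.
Of these, item 2 is negatively keyed; on a 1–4 scale, reversed = 5 − raw.
  item 2: 5 − 3 = 2
  item 5: 3
  item 6: 4
  item 7: 2
Sum = 2 + 3 + 4 + 2 = 11
Mean = 11 / 4 = 2.75

2.75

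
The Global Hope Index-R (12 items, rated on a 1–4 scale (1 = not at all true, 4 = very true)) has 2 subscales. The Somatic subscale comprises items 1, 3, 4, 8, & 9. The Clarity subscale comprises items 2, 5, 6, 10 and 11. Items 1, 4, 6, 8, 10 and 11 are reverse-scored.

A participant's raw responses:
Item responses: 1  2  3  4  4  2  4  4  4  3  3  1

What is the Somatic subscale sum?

13

Somatic items: 1, 3, 4, 8, 9.
Of these, items 1, 4 and 8 are reverse-scored; reversed = (1+4) − raw = 5 − raw.
  item 1: 5 − 1 = 4
  item 3: 3
  item 4: 5 − 4 = 1
  item 8: 5 − 4 = 1
  item 9: 4
Sum = 4 + 3 + 1 + 1 + 4 = 13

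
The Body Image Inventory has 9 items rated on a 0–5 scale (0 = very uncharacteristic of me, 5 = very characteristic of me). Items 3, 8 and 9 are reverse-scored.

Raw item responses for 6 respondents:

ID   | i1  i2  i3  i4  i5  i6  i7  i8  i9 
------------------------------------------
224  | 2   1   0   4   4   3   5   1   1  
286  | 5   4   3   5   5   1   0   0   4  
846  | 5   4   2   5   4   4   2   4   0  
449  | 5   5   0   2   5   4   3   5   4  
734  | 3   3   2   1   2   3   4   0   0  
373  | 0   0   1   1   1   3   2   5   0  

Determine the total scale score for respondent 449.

30

Respondent 449 raw: 5, 5, 0, 2, 5, 4, 3, 5, 4.
Reverse-coded (reversed = (0+5) − raw = 5 − raw):
  item 1: 5
  item 2: 5
  item 3: 5 − 0 = 5
  item 4: 2
  item 5: 5
  item 6: 4
  item 7: 3
  item 8: 5 − 5 = 0
  item 9: 5 − 4 = 1
Sum = 5 + 5 + 5 + 2 + 5 + 4 + 3 + 0 + 1 = 30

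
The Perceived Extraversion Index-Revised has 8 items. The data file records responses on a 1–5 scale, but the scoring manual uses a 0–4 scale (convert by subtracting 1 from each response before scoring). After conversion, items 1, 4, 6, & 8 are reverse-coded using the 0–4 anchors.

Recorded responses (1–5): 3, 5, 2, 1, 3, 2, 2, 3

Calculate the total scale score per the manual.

19

Convert to 0–4: 2, 4, 1, 0, 2, 1, 1, 2
Reverse-coded (on a 0–4 scale, reversed = 4 − raw):
  item 1: 4 − 2 = 2
  item 4: 4 − 0 = 4
  item 6: 4 − 1 = 3
  item 8: 4 − 2 = 2
Scored: 2, 4, 1, 4, 2, 3, 1, 2
Total = 19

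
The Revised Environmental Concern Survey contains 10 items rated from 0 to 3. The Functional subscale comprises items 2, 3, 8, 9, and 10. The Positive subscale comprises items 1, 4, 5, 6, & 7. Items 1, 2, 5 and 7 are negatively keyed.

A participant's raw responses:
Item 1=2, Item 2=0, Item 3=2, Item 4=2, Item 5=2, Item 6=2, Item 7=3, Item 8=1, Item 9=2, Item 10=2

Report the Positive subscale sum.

6

Positive items: 1, 4, 5, 6, 7.
Of these, items 1, 5, and 7 are negatively keyed; reversed = (0+3) − raw = 3 − raw.
  item 1: 3 − 2 = 1
  item 4: 2
  item 5: 3 − 2 = 1
  item 6: 2
  item 7: 3 − 3 = 0
Sum = 1 + 2 + 1 + 2 + 0 = 6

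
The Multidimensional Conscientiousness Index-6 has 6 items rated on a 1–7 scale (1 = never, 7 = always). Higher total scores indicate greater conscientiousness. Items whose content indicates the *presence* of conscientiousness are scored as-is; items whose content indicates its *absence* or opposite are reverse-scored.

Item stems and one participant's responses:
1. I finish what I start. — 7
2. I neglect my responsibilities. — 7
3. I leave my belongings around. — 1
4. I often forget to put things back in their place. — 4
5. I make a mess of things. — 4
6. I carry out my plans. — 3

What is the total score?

26

Items 2, 3, 4, 5 describe the absence/opposite of conscientiousness → reverse-score.
on a 1–7 scale, reversed = 8 − raw.
  item 1: 7
  item 2: 8 − 7 = 1
  item 3: 8 − 1 = 7
  item 4: 8 − 4 = 4
  item 5: 8 − 4 = 4
  item 6: 3
Total = 7 + 1 + 7 + 4 + 4 + 3 = 26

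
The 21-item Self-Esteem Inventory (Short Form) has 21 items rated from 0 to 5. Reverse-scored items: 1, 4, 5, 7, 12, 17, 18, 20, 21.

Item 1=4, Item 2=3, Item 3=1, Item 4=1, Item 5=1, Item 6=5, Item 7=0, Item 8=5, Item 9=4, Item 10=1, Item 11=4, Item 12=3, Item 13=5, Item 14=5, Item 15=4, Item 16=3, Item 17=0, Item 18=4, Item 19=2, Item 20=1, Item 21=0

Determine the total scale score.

73

Reversing items 1, 4, 5, 7, 12, 17, 18, 20, & 21 with 5 − raw:
Total = (5−4) + 3 + 1 + (5−1) + (5−1) + 5 + (5−0) + 5 + 4 + 1 + 4 + (5−3) + 5 + 5 + 4 + 3 + (5−0) + (5−4) + 2 + (5−1) + (5−0)
      = 1 + 3 + 1 + 4 + 4 + 5 + 5 + 5 + 4 + 1 + 4 + 2 + 5 + 5 + 4 + 3 + 5 + 1 + 2 + 4 + 5 = 73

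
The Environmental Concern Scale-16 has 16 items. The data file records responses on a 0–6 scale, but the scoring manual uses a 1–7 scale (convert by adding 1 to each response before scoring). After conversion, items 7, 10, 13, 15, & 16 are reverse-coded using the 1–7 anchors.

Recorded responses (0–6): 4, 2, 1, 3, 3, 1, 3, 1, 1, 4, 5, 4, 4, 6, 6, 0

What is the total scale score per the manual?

Convert to 1–7: 5, 3, 2, 4, 4, 2, 4, 2, 2, 5, 6, 5, 5, 7, 7, 1
Reverse-coded (on a 1–7 scale, reversed = 8 − raw):
  item 7: 8 − 4 = 4
  item 10: 8 − 5 = 3
  item 13: 8 − 5 = 3
  item 15: 8 − 7 = 1
  item 16: 8 − 1 = 7
Scored: 5, 3, 2, 4, 4, 2, 4, 2, 2, 3, 6, 5, 3, 7, 1, 7
Total = 60

60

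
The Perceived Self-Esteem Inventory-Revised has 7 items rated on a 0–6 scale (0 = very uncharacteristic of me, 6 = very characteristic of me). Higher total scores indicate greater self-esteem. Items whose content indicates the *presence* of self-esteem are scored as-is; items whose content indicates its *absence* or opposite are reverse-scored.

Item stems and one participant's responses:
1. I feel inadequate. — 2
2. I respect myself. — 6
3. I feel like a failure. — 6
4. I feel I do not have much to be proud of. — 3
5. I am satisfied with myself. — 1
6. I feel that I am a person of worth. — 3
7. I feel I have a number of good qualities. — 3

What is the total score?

Items 1, 3, 4 describe the absence/opposite of self-esteem → reverse-score.
reverse-coded value = 6 − response.
  item 1: 6 − 2 = 4
  item 2: 6
  item 3: 6 − 6 = 0
  item 4: 6 − 3 = 3
  item 5: 1
  item 6: 3
  item 7: 3
Total = 4 + 6 + 0 + 3 + 1 + 3 + 3 = 20

20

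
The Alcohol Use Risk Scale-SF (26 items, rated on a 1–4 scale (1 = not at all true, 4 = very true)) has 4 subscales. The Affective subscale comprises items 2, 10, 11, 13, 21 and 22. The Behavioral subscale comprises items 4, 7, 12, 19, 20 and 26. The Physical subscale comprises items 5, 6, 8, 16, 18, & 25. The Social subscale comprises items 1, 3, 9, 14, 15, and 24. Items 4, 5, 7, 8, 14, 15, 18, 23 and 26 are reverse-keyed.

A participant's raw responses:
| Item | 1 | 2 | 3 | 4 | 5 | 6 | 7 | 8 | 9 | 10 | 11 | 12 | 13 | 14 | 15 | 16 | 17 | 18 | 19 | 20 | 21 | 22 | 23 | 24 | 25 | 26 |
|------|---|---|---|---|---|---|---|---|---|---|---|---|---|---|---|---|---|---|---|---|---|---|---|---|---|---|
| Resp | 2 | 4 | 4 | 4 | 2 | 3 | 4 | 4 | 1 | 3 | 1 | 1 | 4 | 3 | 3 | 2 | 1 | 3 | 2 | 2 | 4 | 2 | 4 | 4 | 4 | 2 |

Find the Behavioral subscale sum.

10

Behavioral items: 4, 7, 12, 19, 20, 26.
Of these, items 4, 7 and 26 are reverse-keyed; reversed = (1+4) − raw = 5 − raw.
  item 4: 5 − 4 = 1
  item 7: 5 − 4 = 1
  item 12: 1
  item 19: 2
  item 20: 2
  item 26: 5 − 2 = 3
Sum = 1 + 1 + 1 + 2 + 2 + 3 = 10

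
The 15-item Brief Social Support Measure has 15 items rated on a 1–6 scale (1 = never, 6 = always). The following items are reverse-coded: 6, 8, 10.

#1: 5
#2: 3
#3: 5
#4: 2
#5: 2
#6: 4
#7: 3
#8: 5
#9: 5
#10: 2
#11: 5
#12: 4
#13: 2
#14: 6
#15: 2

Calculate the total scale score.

Reverse-coded items (reverse-coded value = 7 − response):
  item 6: 7 − 4 = 3
  item 8: 7 − 5 = 2
  item 10: 7 − 2 = 5
Scored responses: 5, 3, 5, 2, 2, 3, 3, 2, 5, 5, 5, 4, 2, 6, 2
Total = 5 + 3 + 5 + 2 + 2 + 3 + 3 + 2 + 5 + 5 + 5 + 4 + 2 + 6 + 2 = 54

54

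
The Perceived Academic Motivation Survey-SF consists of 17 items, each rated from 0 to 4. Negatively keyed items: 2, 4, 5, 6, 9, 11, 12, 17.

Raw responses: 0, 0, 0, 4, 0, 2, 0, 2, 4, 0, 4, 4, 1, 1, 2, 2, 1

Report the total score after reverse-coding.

21

Apply reverse scoring (reversed = (0+4) − raw = 4 − raw):
  item 2: 4 − 0 = 4
  item 4: 4 − 4 = 0
  item 5: 4 − 0 = 4
  item 6: 4 − 2 = 2
  item 9: 4 − 4 = 0
  item 11: 4 − 4 = 0
  item 12: 4 − 4 = 0
  item 17: 4 − 1 = 3
Scored items: 0, 4, 0, 0, 4, 2, 0, 2, 0, 0, 0, 0, 1, 1, 2, 2, 3
Total = 0 + 4 + 0 + 0 + 4 + 2 + 0 + 2 + 0 + 0 + 0 + 0 + 1 + 1 + 2 + 2 + 3 = 21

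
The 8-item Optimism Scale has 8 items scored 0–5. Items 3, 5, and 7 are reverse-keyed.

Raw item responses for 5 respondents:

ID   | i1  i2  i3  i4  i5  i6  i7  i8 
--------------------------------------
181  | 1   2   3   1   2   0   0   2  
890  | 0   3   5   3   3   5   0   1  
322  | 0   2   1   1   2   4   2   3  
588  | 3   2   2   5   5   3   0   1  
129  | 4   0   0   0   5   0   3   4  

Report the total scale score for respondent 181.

16

Respondent 181 raw: 1, 2, 3, 1, 2, 0, 0, 2.
Reverse-coded (reversed = (0+5) − raw = 5 − raw):
  item 1: 1
  item 2: 2
  item 3: 5 − 3 = 2
  item 4: 1
  item 5: 5 − 2 = 3
  item 6: 0
  item 7: 5 − 0 = 5
  item 8: 2
Sum = 1 + 2 + 2 + 1 + 3 + 0 + 5 + 2 = 16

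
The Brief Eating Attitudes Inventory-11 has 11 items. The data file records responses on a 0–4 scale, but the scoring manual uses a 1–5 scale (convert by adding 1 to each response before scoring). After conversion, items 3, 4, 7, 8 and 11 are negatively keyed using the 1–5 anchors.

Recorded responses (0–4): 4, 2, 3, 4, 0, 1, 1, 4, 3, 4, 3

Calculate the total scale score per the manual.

Convert to 1–5: 5, 3, 4, 5, 1, 2, 2, 5, 4, 5, 4
Reverse-coded (reversed = (1+5) − raw = 6 − raw):
  item 3: 6 − 4 = 2
  item 4: 6 − 5 = 1
  item 7: 6 − 2 = 4
  item 8: 6 − 5 = 1
  item 11: 6 − 4 = 2
Scored: 5, 3, 2, 1, 1, 2, 4, 1, 4, 5, 2
Total = 30

30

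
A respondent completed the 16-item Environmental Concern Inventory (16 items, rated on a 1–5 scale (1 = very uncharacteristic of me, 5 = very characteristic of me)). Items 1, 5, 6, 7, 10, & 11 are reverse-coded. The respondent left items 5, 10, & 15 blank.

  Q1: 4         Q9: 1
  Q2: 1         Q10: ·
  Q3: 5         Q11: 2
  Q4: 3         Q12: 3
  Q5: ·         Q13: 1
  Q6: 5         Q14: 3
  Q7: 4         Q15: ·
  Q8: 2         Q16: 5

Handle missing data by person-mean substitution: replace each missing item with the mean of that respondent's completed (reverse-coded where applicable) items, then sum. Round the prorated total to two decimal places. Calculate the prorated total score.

40.62

Reverse-coded (reverse-coded value = 6 − response):
  item 1: 6 − 4 = 2
  item 6: 6 − 5 = 1
  item 7: 6 − 4 = 2
  item 11: 6 − 2 = 4
Completed scored items (13 of 16): 2, 1, 5, 3, 1, 2, 2, 1, 4, 3, 1, 3, 5; sum = 33.
Person mean = 33 / 13 ≈ 2.5385
Prorated total = (33 / 13) × 16 = 40.62 (to 2 dp)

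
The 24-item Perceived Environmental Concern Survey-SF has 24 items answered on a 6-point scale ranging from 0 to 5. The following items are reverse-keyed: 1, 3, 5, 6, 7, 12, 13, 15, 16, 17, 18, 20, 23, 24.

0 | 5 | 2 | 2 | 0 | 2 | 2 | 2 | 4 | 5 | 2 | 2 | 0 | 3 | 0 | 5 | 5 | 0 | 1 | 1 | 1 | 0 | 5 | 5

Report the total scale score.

Raw sum = 54. Reverse-keyed items: 1, 3, 5, 6, 7, 12, 13, 15, 16, 17, 18, 20, 23, 24; their raw sum = 29.
Each reversal replaces raw with 5 − raw, changing the total by 5 − 2·raw per item.
Total = 54 + 14·5 − 2·29 = 54 + 70 − 58 = 66

66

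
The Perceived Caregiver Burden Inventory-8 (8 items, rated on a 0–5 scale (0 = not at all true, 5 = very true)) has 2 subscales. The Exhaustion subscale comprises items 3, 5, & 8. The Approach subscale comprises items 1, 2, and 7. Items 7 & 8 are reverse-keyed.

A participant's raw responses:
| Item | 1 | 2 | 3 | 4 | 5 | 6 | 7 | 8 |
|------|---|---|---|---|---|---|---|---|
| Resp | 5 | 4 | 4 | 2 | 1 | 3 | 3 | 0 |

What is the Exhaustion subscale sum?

10

Exhaustion items: 3, 5, 8.
Of these, item 8 is reverse-keyed; reverse-coded value = 5 − response.
  item 3: 4
  item 5: 1
  item 8: 5 − 0 = 5
Sum = 4 + 1 + 5 = 10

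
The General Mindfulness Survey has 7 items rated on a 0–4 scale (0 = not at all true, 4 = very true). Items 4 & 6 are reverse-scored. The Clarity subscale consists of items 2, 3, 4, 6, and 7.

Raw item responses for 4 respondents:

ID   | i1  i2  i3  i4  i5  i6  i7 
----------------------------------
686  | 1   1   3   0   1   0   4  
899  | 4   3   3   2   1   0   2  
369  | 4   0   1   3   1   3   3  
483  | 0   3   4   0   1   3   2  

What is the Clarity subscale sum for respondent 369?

Respondent 369 raw: 4, 0, 1, 3, 1, 3, 3.
Clarity items: 2, 3, 4, 6, 7.
Reverse-coded (reversed = (0+4) − raw = 4 − raw):
  item 2: 0
  item 3: 1
  item 4: 4 − 3 = 1
  item 6: 4 − 3 = 1
  item 7: 3
Sum = 0 + 1 + 1 + 1 + 3 = 6

6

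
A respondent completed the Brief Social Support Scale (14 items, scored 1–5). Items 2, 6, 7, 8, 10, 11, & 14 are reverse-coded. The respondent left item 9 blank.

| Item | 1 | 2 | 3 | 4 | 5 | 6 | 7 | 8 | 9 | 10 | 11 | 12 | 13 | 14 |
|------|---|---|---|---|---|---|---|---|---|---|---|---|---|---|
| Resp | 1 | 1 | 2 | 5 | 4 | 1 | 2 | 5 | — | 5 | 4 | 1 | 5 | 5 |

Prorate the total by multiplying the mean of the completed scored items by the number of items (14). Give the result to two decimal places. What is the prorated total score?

39.85

Reverse-coded (reverse-coded value = 6 − response):
  item 2: 6 − 1 = 5
  item 6: 6 − 1 = 5
  item 7: 6 − 2 = 4
  item 8: 6 − 5 = 1
  item 10: 6 − 5 = 1
  item 11: 6 − 4 = 2
  item 14: 6 − 5 = 1
Completed scored items (13 of 14): 1, 5, 2, 5, 4, 5, 4, 1, 1, 2, 1, 5, 1; sum = 37.
Person mean = 37 / 13 ≈ 2.8462
Prorated total = (37 / 13) × 14 = 39.85 (to 2 dp)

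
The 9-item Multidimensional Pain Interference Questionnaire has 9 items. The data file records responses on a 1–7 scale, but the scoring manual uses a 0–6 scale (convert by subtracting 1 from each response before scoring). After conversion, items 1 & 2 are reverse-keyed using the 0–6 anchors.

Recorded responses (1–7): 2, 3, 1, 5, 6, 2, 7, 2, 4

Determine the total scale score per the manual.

29

Convert to 0–6: 1, 2, 0, 4, 5, 1, 6, 1, 3
Reverse-coded (reverse-coded value = 6 − response):
  item 1: 6 − 1 = 5
  item 2: 6 − 2 = 4
Scored: 5, 4, 0, 4, 5, 1, 6, 1, 3
Total = 29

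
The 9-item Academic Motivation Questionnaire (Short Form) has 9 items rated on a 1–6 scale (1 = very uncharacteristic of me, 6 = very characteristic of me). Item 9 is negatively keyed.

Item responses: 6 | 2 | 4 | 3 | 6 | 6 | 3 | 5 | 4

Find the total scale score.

Negatively keyed items use 7 − raw:
  item 9: 7 − 4 = 3
Scored responses: 6, 2, 4, 3, 6, 6, 3, 5, 3
Total = 6 + 2 + 4 + 3 + 6 + 6 + 3 + 5 + 3 = 38

38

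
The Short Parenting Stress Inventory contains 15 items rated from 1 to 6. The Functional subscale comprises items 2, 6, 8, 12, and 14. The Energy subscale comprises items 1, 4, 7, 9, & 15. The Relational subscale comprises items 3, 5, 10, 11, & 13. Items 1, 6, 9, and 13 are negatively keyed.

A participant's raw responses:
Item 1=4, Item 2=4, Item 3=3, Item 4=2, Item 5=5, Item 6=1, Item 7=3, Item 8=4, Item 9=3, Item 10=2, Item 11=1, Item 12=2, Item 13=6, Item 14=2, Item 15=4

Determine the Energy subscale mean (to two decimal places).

3.20

Energy items: 1, 4, 7, 9, 15.
Of these, items 1 and 9 are negatively keyed; reversed = (1+6) − raw = 7 − raw.
  item 1: 7 − 4 = 3
  item 4: 2
  item 7: 3
  item 9: 7 − 3 = 4
  item 15: 4
Sum = 3 + 2 + 3 + 4 + 4 = 16
Mean = 16 / 5 = 3.20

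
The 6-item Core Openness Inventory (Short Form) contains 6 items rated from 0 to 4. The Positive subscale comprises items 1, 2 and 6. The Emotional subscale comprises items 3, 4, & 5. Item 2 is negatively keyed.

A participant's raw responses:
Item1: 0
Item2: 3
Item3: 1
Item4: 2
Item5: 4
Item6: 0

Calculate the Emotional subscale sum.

Emotional items: 3, 4, 5.
  item 3: 1
  item 4: 2
  item 5: 4
Sum = 1 + 2 + 4 = 7

7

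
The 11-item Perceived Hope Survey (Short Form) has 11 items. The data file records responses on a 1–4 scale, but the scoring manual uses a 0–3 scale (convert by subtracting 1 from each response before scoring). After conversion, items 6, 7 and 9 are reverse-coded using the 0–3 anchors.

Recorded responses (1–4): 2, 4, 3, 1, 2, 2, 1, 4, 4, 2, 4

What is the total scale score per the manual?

19

Convert to 0–3: 1, 3, 2, 0, 1, 1, 0, 3, 3, 1, 3
Reverse-coded (reverse-coded value = 3 − response):
  item 6: 3 − 1 = 2
  item 7: 3 − 0 = 3
  item 9: 3 − 3 = 0
Scored: 1, 3, 2, 0, 1, 2, 3, 3, 0, 1, 3
Total = 19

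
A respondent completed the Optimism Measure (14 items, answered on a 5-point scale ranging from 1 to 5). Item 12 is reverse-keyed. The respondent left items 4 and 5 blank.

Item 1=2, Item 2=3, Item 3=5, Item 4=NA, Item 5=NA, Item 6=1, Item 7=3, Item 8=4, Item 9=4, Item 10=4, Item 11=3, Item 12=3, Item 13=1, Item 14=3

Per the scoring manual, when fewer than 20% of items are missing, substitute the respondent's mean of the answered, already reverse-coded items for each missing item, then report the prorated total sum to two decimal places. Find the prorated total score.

Reverse-coded (reversed = (1+5) − raw = 6 − raw):
  item 12: 6 − 3 = 3
Completed scored items (12 of 14): 2, 3, 5, 1, 3, 4, 4, 4, 3, 3, 1, 3; sum = 36.
Person mean = 36 / 12 ≈ 3.0000
Prorated total = (36 / 12) × 14 = 42.00 (to 2 dp)

42.00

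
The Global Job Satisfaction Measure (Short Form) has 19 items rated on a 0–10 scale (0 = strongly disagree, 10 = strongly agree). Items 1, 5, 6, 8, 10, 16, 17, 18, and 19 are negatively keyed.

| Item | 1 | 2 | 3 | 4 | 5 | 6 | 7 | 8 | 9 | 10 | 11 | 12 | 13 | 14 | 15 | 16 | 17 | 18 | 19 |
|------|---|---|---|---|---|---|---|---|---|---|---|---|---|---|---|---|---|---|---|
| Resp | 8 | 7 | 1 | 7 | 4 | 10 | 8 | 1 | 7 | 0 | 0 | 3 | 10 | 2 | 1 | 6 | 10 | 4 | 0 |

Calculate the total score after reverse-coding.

93

Raw sum = 89. Negatively keyed items: 1, 5, 6, 8, 10, 16, 17, 18, 19; their raw sum = 43.
Each reversal replaces raw with 10 − raw, changing the total by 10 − 2·raw per item.
Total = 89 + 9·10 − 2·43 = 89 + 90 − 86 = 93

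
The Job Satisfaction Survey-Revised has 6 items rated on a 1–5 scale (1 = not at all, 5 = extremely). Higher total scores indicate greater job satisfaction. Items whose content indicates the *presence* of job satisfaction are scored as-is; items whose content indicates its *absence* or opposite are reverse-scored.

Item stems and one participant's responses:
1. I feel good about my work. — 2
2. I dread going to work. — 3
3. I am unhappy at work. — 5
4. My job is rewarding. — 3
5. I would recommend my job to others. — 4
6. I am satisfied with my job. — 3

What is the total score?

Items 2, 3 describe the absence/opposite of job satisfaction → reverse-score.
reversed = (1+5) − raw = 6 − raw.
  item 1: 2
  item 2: 6 − 3 = 3
  item 3: 6 − 5 = 1
  item 4: 3
  item 5: 4
  item 6: 3
Total = 2 + 3 + 1 + 3 + 4 + 3 = 16

16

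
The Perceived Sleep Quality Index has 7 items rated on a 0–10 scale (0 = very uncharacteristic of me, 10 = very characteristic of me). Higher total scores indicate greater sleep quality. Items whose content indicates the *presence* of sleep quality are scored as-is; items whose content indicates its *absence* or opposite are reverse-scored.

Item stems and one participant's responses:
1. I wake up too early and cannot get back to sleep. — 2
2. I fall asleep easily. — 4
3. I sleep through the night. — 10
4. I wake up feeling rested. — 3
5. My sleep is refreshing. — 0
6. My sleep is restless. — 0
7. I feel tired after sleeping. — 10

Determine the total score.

35

Items 1, 6, 7 describe the absence/opposite of sleep quality → reverse-score.
reversed = (0+10) − raw = 10 − raw.
  item 1: 10 − 2 = 8
  item 2: 4
  item 3: 10
  item 4: 3
  item 5: 0
  item 6: 10 − 0 = 10
  item 7: 10 − 10 = 0
Total = 8 + 4 + 10 + 3 + 0 + 10 + 0 = 35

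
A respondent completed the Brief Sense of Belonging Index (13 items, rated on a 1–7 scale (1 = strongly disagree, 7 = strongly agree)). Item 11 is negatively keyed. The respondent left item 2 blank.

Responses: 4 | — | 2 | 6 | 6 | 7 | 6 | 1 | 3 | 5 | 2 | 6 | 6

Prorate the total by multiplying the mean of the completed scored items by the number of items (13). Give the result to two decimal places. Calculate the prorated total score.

Reverse-coded (on a 1–7 scale, reversed = 8 − raw):
  item 11: 8 − 2 = 6
Completed scored items (12 of 13): 4, 2, 6, 6, 7, 6, 1, 3, 5, 6, 6, 6; sum = 58.
Person mean = 58 / 12 ≈ 4.8333
Prorated total = (58 / 12) × 13 = 62.83 (to 2 dp)

62.83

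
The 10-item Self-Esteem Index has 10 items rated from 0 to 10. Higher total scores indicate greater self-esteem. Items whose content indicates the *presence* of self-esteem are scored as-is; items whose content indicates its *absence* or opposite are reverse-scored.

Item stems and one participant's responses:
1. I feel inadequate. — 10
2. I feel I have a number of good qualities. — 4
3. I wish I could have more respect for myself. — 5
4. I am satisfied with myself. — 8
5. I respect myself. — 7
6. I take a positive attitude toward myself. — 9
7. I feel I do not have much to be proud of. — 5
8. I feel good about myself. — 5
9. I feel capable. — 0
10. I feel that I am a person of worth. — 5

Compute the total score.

48

Items 1, 3, 7 describe the absence/opposite of self-esteem → reverse-score.
reverse-coded value = 10 − response.
  item 1: 10 − 10 = 0
  item 2: 4
  item 3: 10 − 5 = 5
  item 4: 8
  item 5: 7
  item 6: 9
  item 7: 10 − 5 = 5
  item 8: 5
  item 9: 0
  item 10: 5
Total = 0 + 4 + 5 + 8 + 7 + 9 + 5 + 5 + 0 + 5 = 48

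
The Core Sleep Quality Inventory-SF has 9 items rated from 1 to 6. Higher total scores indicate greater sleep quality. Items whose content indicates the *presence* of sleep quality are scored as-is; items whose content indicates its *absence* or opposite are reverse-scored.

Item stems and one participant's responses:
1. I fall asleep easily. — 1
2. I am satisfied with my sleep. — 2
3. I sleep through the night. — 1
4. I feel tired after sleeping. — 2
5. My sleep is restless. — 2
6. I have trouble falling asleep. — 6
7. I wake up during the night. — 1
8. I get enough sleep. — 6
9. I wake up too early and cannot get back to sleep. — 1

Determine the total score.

33

Items 4, 5, 6, 7, 9 describe the absence/opposite of sleep quality → reverse-score.
reverse-coded value = 7 − response.
  item 1: 1
  item 2: 2
  item 3: 1
  item 4: 7 − 2 = 5
  item 5: 7 − 2 = 5
  item 6: 7 − 6 = 1
  item 7: 7 − 1 = 6
  item 8: 6
  item 9: 7 − 1 = 6
Total = 1 + 2 + 1 + 5 + 5 + 1 + 6 + 6 + 6 = 33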